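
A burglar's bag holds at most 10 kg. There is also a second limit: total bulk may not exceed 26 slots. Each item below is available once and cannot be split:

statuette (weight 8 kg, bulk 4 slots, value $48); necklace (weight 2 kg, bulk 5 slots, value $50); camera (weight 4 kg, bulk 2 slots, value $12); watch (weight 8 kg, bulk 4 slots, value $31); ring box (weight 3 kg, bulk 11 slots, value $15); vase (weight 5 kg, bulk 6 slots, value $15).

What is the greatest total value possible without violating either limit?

$98

Feasible sets respecting both limits:
- statuette+necklace: weight 10, bulk 9, value 98
- necklace+watch: weight 10, bulk 9, value 81
- necklace+ring box+vase: weight 10, bulk 22, value 80
Best: $98.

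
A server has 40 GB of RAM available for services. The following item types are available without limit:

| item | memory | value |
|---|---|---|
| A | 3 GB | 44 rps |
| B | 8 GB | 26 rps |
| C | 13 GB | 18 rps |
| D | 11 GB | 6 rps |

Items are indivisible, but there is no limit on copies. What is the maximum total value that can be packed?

572 rps

Best value-per-unit is A at 44/3, and filling with it alone uses memory 13×3=39. No mix of the others beats 13×44 = 572.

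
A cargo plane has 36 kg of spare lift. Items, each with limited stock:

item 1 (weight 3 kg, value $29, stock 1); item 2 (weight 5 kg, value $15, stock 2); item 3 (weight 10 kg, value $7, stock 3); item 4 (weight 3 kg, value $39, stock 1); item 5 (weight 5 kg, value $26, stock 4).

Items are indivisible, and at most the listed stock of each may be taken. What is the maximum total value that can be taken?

$202

Top feasible selections:
- 1×item 1 + 2×item 2 + 1×item 4 + 4×item 5: weight 36, value 202
- 1×item 1 + 1×item 2 + 1×item 4 + 4×item 5: weight 31, value 187
Best: $202.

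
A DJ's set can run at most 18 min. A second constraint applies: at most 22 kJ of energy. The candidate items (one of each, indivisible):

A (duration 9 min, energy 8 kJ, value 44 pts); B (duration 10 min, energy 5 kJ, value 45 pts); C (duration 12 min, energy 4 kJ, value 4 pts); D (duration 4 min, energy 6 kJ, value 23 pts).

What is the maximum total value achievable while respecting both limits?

Feasible sets respecting both limits:
- B+D: duration 14, energy 11, value 68
- A+D: duration 13, energy 14, value 67
- B: duration 10, energy 5, value 45
Best: 68 pts.

68 pts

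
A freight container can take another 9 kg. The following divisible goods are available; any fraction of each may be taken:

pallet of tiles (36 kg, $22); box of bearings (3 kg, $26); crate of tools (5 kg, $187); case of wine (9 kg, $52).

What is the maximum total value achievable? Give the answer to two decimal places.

Take in order of value per unit:
- crate of tools (187/5 per unit): all 5 → value 187, running total 187.00
- box of bearings (26/3 per unit): all 3 → value 26, running total 213.00
- case of wine (52/9 per unit): 1 of 9 → value 1×52/9 = 5.7778, running total 218.78
Total 218.78.

218.78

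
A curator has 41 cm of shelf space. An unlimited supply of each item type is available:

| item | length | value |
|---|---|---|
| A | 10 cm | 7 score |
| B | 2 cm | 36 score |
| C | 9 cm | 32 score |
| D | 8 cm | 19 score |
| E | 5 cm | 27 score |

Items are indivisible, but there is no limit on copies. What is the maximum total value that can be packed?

Best value-per-unit is B at 36/2, and filling with it alone uses length 20×2=40. No mix of the others beats 20×36 = 720.

720 score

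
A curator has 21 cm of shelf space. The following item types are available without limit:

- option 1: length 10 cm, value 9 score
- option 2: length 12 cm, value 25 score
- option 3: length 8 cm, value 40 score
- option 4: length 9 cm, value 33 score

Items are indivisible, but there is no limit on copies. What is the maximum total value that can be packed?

Best value-per-unit is option 3 at 40/8, and filling with it alone uses length 2×8=16. No mix of the others beats 2×40 = 80.

80 score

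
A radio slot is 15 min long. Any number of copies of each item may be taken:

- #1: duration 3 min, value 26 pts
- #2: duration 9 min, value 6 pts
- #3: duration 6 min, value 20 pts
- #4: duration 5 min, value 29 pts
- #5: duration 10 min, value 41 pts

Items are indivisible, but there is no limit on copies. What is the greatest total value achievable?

130 pts

Best value-per-unit is #1 at 26/3, and filling with it alone uses duration 5×3=15. No mix of the others beats 5×26 = 130.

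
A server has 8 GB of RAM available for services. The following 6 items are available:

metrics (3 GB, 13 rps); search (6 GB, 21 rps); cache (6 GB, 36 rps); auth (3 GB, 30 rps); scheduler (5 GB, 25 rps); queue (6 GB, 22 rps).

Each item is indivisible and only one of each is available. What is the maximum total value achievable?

55 rps

This is a 0/1 knapsack; check combinations near the capacity.
- auth+scheduler: memory 3+5=8, value 30+25=55
- metrics+auth: memory 3+3=6, value 13+30=43
- metrics+scheduler: memory 3+5=8, value 13+25=38
- cache: memory 6, value 36
Best: 55 rps.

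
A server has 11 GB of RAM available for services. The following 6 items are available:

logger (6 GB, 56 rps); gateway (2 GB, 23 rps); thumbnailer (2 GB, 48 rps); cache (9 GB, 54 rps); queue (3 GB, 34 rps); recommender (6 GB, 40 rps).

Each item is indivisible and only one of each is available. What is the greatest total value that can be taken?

Check high-value combinations within 11 GB:
- logger+thumbnailer+queue: memory 6+2+3=11, value 56+48+34=138
- logger+gateway+thumbnailer: memory 6+2+2=10, value 56+23+48=127
- thumbnailer+queue+recommender: memory 2+3+6=11, value 48+34+40=122
- logger+gateway+queue: memory 6+2+3=11, value 56+23+34=113
- gateway+thumbnailer+recommender: memory 2+2+6=10, value 23+48+40=111
Best: 138 rps.

138 rps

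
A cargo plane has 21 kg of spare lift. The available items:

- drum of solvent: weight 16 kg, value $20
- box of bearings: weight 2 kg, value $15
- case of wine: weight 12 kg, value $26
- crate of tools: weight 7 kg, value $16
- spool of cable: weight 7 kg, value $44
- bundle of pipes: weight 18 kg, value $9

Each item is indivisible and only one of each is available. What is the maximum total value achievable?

This is a 0/1 knapsack; check combinations near the capacity.
- box of bearings+case of wine+spool of cable: weight 2+12+7=21, value 15+26+44=85
- box of bearings+crate of tools+spool of cable: weight 2+7+7=16, value 15+16+44=75
- case of wine+spool of cable: weight 12+7=19, value 26+44=70
Best: $85.

$85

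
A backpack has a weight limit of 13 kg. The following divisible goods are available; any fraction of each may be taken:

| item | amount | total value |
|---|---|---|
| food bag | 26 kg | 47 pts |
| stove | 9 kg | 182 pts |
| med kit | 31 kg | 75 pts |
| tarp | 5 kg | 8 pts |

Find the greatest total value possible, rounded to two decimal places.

Take in order of value per unit:
- stove (182/9 per unit): all 9 → value 182, running total 182.00
- med kit (75/31 per unit): 4 of 31 → value 4×75/31 = 9.6774, running total 191.68
Total 191.68.

191.68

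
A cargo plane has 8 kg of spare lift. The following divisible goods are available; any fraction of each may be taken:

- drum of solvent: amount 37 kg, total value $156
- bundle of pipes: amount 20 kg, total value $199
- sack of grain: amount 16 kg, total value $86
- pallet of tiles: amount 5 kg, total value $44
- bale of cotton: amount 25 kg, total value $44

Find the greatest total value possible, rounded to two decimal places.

Take in order of value per unit:
- bundle of pipes (199/20 per unit): 8 of 20 → value 8×199/20 = 79.6000, running total 79.60
Total 79.60.

79.60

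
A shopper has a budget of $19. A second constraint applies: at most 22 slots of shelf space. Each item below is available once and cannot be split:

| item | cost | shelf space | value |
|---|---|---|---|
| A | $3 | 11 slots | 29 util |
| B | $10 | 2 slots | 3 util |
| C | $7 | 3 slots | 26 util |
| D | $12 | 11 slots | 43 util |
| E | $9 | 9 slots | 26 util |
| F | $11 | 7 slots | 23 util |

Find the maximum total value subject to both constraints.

72 util

Feasible sets respecting both limits:
- A+D: cost 15, shelf space 22, value 72
- C+D: cost 19, shelf space 14, value 69
- A+C: cost 10, shelf space 14, value 55
Best: 72 util.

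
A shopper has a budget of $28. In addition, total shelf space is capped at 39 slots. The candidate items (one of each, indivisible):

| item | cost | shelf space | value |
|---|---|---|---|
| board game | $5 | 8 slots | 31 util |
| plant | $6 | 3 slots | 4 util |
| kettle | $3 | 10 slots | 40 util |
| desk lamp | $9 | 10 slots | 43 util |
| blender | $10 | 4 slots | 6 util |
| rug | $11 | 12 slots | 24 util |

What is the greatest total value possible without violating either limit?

Feasible sets respecting both limits:
- board game+kettle+desk lamp+blender: cost 27, shelf space 32, value 120
- board game+plant+kettle+desk lamp: cost 23, shelf space 31, value 118
- board game+kettle+desk lamp: cost 17, shelf space 28, value 114
Best: 120 util.

120 util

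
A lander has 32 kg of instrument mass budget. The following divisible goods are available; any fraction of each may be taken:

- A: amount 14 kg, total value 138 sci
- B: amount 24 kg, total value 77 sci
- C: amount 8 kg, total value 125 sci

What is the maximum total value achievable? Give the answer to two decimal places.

295.08

Take in order of value per unit:
- C (125/8 per unit): all 8 → value 125, running total 125.00
- A (138/14 per unit): all 14 → value 138, running total 263.00
- B (77/24 per unit): 10 of 24 → value 10×77/24 = 32.0833, running total 295.08
Total 295.08.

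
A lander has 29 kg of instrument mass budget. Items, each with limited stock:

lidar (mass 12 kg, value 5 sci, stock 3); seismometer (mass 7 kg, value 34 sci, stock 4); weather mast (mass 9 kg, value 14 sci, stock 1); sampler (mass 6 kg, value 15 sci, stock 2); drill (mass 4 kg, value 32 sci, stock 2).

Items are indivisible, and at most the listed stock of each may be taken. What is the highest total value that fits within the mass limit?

166 sci

Best selections within mass 29 and stock limits:
- 3×seismometer + 2×drill: mass 29, value 166
- 2×seismometer + 1×sampler + 2×drill: mass 28, value 147
- 4×seismometer: mass 28, value 136
- 3×seismometer + 1×drill: mass 25, value 134
Best: 166 sci.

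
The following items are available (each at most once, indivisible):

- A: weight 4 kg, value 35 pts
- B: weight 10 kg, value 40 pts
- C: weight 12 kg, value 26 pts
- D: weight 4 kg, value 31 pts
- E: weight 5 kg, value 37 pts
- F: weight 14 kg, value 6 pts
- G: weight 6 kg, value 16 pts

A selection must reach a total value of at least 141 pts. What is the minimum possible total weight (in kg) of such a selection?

23

Subsets with value ≥ 141, sorted by total weight:
- A+B+D+E: weight 23, value 143
- A+B+D+E+G: weight 29, value 159
- A+C+D+E+G: weight 31, value 145
- A+B+C+D+E: weight 35, value 169
Minimum weight: 23 kg.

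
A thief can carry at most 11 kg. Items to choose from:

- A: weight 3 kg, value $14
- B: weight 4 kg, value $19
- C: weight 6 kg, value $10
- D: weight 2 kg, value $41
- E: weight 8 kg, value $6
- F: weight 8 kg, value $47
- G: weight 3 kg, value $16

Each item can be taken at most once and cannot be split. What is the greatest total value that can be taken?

Check high-value combinations within 11 kg:
- D+F: weight 2+8=10, value 41+47=88
- B+D+G: weight 4+2+3=9, value 19+41+16=76
- A+B+D: weight 3+4+2=9, value 14+19+41=74
- A+D+G: weight 3+2+3=8, value 14+41+16=71
- C+D+G: weight 6+2+3=11, value 10+41+16=67
Best: $88.

$88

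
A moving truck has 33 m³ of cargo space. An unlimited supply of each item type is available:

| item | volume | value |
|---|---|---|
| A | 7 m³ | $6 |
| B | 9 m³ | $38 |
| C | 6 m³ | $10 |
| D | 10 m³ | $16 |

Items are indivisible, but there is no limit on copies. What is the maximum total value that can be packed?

$124

Best value-per-unit is B at 38/9; filling with it alone gives 3×38 = 114.
Optimal mix: 3×B + 1×C → volume 33, value 124.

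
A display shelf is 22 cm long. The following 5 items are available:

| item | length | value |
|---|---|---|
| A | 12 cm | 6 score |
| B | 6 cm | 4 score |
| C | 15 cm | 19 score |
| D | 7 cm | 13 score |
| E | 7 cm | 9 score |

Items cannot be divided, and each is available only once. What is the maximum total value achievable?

32 score

This is a 0/1 knapsack; check combinations near the capacity.
- C+D: length 15+7=22, value 19+13=32
- C+E: length 15+7=22, value 19+9=28
- B+D+E: length 6+7+7=20, value 4+13+9=26
Best: 32 score.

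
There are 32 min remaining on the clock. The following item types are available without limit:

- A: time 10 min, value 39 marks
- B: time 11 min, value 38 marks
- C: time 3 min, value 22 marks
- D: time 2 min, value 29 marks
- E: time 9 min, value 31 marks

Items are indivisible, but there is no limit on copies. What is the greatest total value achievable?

464 marks

Best value-per-unit is D at 29/2, and filling with it alone uses time 16×2=32. No mix of the others beats 16×29 = 464.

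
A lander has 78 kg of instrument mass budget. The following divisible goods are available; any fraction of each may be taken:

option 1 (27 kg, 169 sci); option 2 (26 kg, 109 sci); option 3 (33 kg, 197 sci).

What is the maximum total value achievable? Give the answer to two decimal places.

Take in order of value per unit:
- option 1 (169/27 per unit): all 27 → value 169, running total 169.00
- option 3 (197/33 per unit): all 33 → value 197, running total 366.00
- option 2 (109/26 per unit): 18 of 26 → value 18×109/26 = 75.4615, running total 441.46
Total 441.46.

441.46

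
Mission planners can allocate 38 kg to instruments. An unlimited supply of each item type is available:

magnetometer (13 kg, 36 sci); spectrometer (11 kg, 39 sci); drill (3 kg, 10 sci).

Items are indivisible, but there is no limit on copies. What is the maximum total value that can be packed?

129 sci

Best value-per-unit is spectrometer at 39/11; filling with it alone gives 3×39 = 117.
Optimal mix: 1×spectrometer + 9×drill → mass 38, value 129.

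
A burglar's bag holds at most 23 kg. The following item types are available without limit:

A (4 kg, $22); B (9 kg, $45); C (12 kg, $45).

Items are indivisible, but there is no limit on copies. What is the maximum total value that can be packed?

$112

Best value-per-unit is A at 22/4; filling with it alone gives 5×22 = 110.
Optimal mix: 1×A + 2×B → weight 22, value 112.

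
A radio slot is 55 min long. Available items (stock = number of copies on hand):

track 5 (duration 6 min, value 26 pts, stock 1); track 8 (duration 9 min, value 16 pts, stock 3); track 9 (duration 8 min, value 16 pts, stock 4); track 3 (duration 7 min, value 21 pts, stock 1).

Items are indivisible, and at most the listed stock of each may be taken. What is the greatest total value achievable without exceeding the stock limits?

127 pts

Best selections within duration 55 and stock limits:
- 1×track 5 + 1×track 8 + 4×track 9 + 1×track 3: duration 54, value 127
- 1×track 5 + 2×track 8 + 3×track 9 + 1×track 3: duration 55, value 127
- 1×track 5 + 4×track 9 + 1×track 3: duration 45, value 111
Best: 127 pts.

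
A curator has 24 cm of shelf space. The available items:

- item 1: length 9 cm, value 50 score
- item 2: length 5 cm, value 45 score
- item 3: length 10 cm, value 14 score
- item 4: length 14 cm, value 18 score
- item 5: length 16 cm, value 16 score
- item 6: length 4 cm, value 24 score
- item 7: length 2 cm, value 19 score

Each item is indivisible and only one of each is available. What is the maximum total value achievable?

Check high-value combinations within 24 cm:
- item 1+item 2+item 6+item 7: length 9+5+4+2=20, value 50+45+24+19=138
- item 1+item 2+item 6: length 9+5+4=18, value 50+45+24=119
- item 1+item 2+item 7: length 9+5+2=16, value 50+45+19=114
- item 1+item 2+item 3: length 9+5+10=24, value 50+45+14=109
- item 2+item 3+item 6+item 7: length 5+10+4+2=21, value 45+14+24+19=102
Best: 138 score.

138 score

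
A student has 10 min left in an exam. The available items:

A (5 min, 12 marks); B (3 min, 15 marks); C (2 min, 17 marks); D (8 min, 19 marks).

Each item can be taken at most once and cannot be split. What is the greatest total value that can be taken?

Check high-value combinations within 10 min:
- A+B+C: time 5+3+2=10, value 12+15+17=44
- C+D: time 2+8=10, value 17+19=36
- B+C: time 3+2=5, value 15+17=32
Best: 44 marks.

44 marks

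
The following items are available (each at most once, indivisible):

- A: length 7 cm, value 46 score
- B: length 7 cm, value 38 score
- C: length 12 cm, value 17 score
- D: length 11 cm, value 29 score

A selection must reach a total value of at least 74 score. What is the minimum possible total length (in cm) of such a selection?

Subsets with value ≥ 74, sorted by total length:
- A+B: length 14, value 84
- A+D: length 18, value 75
Minimum length: 14 cm.

14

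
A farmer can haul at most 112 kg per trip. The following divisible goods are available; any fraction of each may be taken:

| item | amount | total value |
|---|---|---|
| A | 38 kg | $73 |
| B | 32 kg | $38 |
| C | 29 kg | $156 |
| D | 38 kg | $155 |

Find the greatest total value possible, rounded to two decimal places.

392.31

Take in order of value per unit:
- C (156/29 per unit): all 29 → value 156, running total 156.00
- D (155/38 per unit): all 38 → value 155, running total 311.00
- A (73/38 per unit): all 38 → value 73, running total 384.00
- B (38/32 per unit): 7 of 32 → value 7×38/32 = 8.3125, running total 392.31
Total 392.31.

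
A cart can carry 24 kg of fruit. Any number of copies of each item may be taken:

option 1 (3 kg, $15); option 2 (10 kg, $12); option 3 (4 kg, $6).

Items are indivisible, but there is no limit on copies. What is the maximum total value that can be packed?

$120

Best value-per-unit is option 1 at 15/3, and filling with it alone uses weight 8×3=24. No mix of the others beats 8×15 = 120.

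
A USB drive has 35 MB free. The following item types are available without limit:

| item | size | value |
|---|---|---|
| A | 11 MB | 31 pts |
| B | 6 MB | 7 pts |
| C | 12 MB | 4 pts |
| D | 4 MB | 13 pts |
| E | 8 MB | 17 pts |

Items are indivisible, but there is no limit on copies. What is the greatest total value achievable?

109 pts

Best value-per-unit is D at 13/4; filling with it alone gives 8×13 = 104.
Optimal mix: 1×A + 6×D → size 35, value 109.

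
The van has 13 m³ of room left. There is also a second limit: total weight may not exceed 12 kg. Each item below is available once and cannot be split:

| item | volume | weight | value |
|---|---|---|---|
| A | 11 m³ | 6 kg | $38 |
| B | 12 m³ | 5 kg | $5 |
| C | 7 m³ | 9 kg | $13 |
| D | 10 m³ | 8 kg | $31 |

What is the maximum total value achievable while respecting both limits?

Feasible sets respecting both limits:
- A: volume 11, weight 6, value 38
- D: volume 10, weight 8, value 31
- C: volume 7, weight 9, value 13
Best: $38.

$38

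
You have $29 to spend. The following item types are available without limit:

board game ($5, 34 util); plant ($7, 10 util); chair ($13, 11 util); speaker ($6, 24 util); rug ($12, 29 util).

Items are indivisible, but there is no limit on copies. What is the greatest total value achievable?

170 util

Best value-per-unit is board game at 34/5, and filling with it alone uses cost 5×5=25. No mix of the others beats 5×34 = 170.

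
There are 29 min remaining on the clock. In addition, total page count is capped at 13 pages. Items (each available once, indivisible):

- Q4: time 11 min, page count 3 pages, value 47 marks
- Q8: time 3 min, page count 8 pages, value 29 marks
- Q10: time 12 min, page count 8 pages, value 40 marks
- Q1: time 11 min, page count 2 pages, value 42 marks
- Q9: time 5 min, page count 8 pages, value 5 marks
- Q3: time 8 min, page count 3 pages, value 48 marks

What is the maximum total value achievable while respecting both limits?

119 marks

Feasible sets respecting both limits:
- Q8+Q1+Q3: time 22, page count 13, value 119
- Q4+Q8+Q1: time 25, page count 13, value 118
- Q4+Q3: time 19, page count 6, value 95
Best: 119 marks.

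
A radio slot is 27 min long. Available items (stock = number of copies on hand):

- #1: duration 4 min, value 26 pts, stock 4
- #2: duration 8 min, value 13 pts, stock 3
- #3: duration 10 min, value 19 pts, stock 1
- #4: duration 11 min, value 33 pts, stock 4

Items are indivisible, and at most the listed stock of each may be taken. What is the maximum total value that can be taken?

137 pts

Top feasible selections:
- 4×#1 + 1×#4: duration 27, value 137
- 4×#1 + 1×#3: duration 26, value 123
- 4×#1 + 1×#2: duration 24, value 117
- 3×#1 + 1×#4: duration 23, value 111
Best: 137 pts.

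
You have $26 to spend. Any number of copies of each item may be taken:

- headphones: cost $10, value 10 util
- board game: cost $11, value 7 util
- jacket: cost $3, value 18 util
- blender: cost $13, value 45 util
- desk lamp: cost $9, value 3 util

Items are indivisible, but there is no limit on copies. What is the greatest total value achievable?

Best value-per-unit is jacket at 18/3, and filling with it alone uses cost 8×3=24. No mix of the others beats 8×18 = 144.

144 util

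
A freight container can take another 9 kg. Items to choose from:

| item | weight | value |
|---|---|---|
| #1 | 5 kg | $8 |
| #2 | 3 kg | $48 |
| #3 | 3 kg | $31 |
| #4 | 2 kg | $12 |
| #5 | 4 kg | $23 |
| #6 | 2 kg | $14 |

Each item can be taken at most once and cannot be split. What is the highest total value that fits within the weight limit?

Check high-value combinations within 9 kg:
- #2+#3+#6: weight 3+3+2=8, value 48+31+14=93
- #2+#3+#4: weight 3+3+2=8, value 48+31+12=91
- #2+#5+#6: weight 3+4+2=9, value 48+23+14=85
Best: $93.

$93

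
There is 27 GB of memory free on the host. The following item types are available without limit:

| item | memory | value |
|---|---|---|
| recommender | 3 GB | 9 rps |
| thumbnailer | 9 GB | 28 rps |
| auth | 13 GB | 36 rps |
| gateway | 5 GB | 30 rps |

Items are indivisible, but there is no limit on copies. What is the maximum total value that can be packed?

Best value-per-unit is gateway at 30/5, and filling with it alone uses memory 5×5=25. No mix of the others beats 5×30 = 150.

150 rps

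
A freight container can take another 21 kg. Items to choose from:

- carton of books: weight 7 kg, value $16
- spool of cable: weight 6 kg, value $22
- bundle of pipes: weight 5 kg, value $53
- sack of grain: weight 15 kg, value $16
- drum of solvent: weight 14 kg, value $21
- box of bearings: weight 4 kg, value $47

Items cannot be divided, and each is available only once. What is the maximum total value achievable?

$122

This is a 0/1 knapsack; check combinations near the capacity.
- spool of cable+bundle of pipes+box of bearings: weight 6+5+4=15, value 22+53+47=122
- carton of books+bundle of pipes+box of bearings: weight 7+5+4=16, value 16+53+47=116
- bundle of pipes+box of bearings: weight 5+4=9, value 53+47=100
- carton of books+spool of cable+bundle of pipes: weight 7+6+5=18, value 16+22+53=91
- carton of books+spool of cable+box of bearings: weight 7+6+4=17, value 16+22+47=85
Best: $122.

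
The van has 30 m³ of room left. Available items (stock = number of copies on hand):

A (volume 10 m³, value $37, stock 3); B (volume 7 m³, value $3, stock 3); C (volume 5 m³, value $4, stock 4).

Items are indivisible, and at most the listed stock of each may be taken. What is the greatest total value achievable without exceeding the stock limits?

$111

Top feasible selections:
- 3×A: volume 30, value 111
- 2×A + 2×C: volume 30, value 82
- 2×A + 1×C: volume 25, value 78
- 2×A + 1×B: volume 27, value 77
Best: $111.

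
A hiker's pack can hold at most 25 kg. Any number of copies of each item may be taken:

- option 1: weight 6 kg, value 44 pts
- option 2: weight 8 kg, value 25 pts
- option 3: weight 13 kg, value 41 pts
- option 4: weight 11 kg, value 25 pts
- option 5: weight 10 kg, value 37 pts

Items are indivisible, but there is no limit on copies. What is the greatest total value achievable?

Best value-per-unit is option 1 at 44/6, and filling with it alone uses weight 4×6=24. No mix of the others beats 4×44 = 176.

176 pts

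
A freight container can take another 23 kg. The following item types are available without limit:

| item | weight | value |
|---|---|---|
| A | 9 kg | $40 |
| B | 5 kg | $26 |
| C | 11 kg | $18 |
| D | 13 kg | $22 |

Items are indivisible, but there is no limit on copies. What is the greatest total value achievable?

$106

Best value-per-unit is B at 26/5; filling with it alone gives 4×26 = 104.
Optimal mix: 2×A + 1×B → weight 23, value 106.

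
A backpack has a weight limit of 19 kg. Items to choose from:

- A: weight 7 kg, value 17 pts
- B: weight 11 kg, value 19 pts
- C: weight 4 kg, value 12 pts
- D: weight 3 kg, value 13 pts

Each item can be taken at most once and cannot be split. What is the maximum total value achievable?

Check high-value combinations within 19 kg:
- B+C+D: weight 11+4+3=18, value 19+12+13=44
- A+C+D: weight 7+4+3=14, value 17+12+13=42
- A+B: weight 7+11=18, value 17+19=36
- B+D: weight 11+3=14, value 19+13=32
- B+C: weight 11+4=15, value 19+12=31
Best: 44 pts.

44 pts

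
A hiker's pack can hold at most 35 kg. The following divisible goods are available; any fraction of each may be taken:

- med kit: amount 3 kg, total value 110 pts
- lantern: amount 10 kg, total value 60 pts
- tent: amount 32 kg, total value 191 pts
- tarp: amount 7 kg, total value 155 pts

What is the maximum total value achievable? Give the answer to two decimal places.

Take in order of value per unit:
- med kit (110/3 per unit): all 3 → value 110, running total 110.00
- tarp (155/7 per unit): all 7 → value 155, running total 265.00
- lantern (60/10 per unit): all 10 → value 60, running total 325.00
- tent (191/32 per unit): 15 of 32 → value 15×191/32 = 89.5313, running total 414.53
Total 414.53.

414.53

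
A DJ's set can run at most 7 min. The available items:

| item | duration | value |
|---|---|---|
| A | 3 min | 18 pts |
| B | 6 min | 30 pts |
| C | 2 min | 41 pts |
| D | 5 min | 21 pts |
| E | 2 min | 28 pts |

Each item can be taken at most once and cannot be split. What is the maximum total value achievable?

This is a 0/1 knapsack; check combinations near the capacity.
- A+C+E: duration 3+2+2=7, value 18+41+28=87
- C+E: duration 2+2=4, value 41+28=69
- C+D: duration 2+5=7, value 41+21=62
- A+C: duration 3+2=5, value 18+41=59
Best: 87 pts.

87 pts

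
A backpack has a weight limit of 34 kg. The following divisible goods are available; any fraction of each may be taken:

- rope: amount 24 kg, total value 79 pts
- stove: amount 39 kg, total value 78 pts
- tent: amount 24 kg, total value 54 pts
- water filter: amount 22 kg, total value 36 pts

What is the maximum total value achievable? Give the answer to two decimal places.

Take in order of value per unit:
- rope (79/24 per unit): all 24 → value 79, running total 79.00
- tent (54/24 per unit): 10 of 24 → value 10×54/24 = 22.5000, running total 101.50
Total 101.50.

101.50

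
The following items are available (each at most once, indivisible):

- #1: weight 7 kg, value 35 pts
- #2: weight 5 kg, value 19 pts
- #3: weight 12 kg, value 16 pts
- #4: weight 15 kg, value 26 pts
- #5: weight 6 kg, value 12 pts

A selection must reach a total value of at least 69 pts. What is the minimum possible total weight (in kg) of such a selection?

24

Subsets with value ≥ 69, sorted by total weight:
- #1+#2+#3: weight 24, value 70
- #1+#2+#4: weight 27, value 80
- #1+#4+#5: weight 28, value 73
Minimum weight: 24 kg.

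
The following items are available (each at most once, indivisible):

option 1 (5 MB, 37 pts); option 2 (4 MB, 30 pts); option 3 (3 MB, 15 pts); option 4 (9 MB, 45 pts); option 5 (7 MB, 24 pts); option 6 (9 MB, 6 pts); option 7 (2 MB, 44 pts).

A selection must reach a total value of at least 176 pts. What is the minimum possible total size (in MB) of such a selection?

27

Subsets with value ≥ 176, sorted by total size:
- option 1+option 2+option 4+option 5+option 7: size 27, value 180
- option 1+option 2+option 3+option 4+option 5+option 7: size 30, value 195
Minimum size: 27 MB.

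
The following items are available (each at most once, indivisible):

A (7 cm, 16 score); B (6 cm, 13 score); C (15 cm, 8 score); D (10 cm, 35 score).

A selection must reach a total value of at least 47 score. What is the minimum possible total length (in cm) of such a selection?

16

Subsets with value ≥ 47, sorted by total length:
- B+D: length 16, value 48
- A+D: length 17, value 51
- A+B+D: length 23, value 64
Minimum length: 16 cm.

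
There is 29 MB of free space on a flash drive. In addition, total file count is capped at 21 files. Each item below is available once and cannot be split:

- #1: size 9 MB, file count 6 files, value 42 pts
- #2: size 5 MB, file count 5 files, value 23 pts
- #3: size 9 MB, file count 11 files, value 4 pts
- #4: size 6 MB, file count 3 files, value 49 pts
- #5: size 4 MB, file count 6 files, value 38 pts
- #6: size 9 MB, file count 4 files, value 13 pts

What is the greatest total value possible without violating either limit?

Feasible sets respecting both limits:
- #1+#2+#4+#5: size 24, file count 20, value 152
- #1+#4+#5+#6: size 28, file count 19, value 142
- #1+#4+#5: size 19, file count 15, value 129
Best: 152 pts.

152 pts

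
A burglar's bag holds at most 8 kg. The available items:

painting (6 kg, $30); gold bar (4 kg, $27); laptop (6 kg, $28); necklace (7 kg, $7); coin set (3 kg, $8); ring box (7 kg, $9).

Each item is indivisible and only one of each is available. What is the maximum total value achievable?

Check high-value combinations within 8 kg:
- gold bar+coin set: weight 4+3=7, value 27+8=35
- painting: weight 6, value 30
- laptop: weight 6, value 28
Best: $35.

$35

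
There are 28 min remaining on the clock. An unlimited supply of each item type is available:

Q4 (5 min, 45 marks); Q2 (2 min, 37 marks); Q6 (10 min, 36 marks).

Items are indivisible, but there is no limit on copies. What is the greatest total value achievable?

Best value-per-unit is Q2 at 37/2, and filling with it alone uses time 14×2=28. No mix of the others beats 14×37 = 518.

518 marks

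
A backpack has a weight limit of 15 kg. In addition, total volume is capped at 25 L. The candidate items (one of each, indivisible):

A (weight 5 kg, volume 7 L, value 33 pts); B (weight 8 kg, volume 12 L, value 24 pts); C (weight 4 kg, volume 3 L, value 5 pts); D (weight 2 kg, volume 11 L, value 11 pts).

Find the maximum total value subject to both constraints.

57 pts

Feasible sets respecting both limits:
- A+B: weight 13, volume 19, value 57
- A+C+D: weight 11, volume 21, value 49
- A+D: weight 7, volume 18, value 44
- A+C: weight 9, volume 10, value 38
Best: 57 pts.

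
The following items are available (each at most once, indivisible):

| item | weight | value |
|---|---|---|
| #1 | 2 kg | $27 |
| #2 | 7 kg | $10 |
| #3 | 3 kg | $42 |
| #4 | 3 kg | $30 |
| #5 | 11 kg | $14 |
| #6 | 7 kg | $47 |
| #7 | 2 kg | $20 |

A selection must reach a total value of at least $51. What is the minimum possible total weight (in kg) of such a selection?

5

Subsets with value ≥ 51, sorted by total weight:
- #1+#3: weight 5, value 69
- #3+#7: weight 5, value 62
- #1+#4: weight 5, value 57
- #3+#4: weight 6, value 72
Minimum weight: 5 kg.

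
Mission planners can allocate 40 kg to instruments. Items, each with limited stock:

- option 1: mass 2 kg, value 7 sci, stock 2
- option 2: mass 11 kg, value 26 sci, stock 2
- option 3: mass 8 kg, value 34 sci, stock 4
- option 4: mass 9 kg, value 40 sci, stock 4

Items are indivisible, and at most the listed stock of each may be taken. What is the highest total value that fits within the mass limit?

Best selections within mass 40 and stock limits:
- 2×option 1 + 4×option 4: mass 40, value 174
- 2×option 1 + 1×option 3 + 3×option 4: mass 39, value 168
Best: 174 sci.

174 sci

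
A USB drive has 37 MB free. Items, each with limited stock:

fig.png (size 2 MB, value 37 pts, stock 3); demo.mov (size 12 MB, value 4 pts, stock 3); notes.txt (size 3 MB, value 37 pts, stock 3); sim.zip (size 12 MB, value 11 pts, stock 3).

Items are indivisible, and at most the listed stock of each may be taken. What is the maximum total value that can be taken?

233 pts

Best selections within size 37 and stock limits:
- 3×fig.png + 3×notes.txt + 1×sim.zip: size 27, value 233
- 3×fig.png + 1×demo.mov + 3×notes.txt: size 27, value 226
Best: 233 pts.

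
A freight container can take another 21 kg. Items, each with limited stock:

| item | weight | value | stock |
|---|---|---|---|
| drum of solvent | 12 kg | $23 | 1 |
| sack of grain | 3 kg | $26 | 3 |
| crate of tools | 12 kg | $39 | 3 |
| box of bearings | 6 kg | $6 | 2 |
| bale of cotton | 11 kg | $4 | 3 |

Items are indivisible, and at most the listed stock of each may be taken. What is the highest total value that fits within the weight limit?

$117

Top feasible selections:
- 3×sack of grain + 1×crate of tools: weight 21, value 117
- 1×drum of solvent + 3×sack of grain: weight 21, value 101
Best: $117.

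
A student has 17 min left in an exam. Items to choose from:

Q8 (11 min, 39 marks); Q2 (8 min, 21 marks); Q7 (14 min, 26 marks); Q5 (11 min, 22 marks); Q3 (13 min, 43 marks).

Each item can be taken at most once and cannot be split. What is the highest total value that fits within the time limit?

Check high-value combinations within 17 min:
- Q3: time 13, value 43
- Q8: time 11, value 39
- Q7: time 14, value 26
- Q5: time 11, value 22
Best: 43 marks.

43 marks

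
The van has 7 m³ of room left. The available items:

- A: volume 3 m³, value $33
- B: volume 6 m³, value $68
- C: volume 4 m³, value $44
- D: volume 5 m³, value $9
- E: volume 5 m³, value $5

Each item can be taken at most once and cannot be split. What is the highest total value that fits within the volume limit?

$77

Check high-value combinations within 7 m³:
- A+C: volume 3+4=7, value 33+44=77
- B: volume 6, value 68
- C: volume 4, value 44
- A: volume 3, value 33
- D: volume 5, value 9
Best: $77.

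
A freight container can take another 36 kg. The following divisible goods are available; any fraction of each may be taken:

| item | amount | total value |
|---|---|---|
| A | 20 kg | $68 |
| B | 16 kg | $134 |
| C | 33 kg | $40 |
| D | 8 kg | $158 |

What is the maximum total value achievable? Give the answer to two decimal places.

332.80

Take in order of value per unit:
- D (158/8 per unit): all 8 → value 158, running total 158.00
- B (134/16 per unit): all 16 → value 134, running total 292.00
- A (68/20 per unit): 12 of 20 → value 12×68/20 = 40.8000, running total 332.80
Total 332.80.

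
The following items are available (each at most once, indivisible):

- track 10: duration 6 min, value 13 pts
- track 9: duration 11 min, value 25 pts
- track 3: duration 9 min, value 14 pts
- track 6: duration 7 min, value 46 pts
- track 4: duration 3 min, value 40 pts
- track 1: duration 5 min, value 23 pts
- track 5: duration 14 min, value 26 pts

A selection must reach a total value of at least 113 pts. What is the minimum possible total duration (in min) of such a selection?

Subsets with value ≥ 113, sorted by total duration:
- track 10+track 6+track 4+track 1: duration 21, value 122
- track 3+track 6+track 4+track 1: duration 24, value 123
- track 10+track 3+track 6+track 4: duration 25, value 113
Minimum duration: 21 min.

21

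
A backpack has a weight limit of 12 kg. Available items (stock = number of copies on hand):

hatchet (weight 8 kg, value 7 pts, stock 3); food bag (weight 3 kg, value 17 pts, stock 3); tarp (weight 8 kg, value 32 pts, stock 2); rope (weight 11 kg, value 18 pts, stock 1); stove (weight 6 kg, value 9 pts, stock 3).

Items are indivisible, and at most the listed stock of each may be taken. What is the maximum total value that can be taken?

51 pts

Best selections within weight 12 and stock limits:
- 3×food bag: weight 9, value 51
- 1×food bag + 1×tarp: weight 11, value 49
Best: 51 pts.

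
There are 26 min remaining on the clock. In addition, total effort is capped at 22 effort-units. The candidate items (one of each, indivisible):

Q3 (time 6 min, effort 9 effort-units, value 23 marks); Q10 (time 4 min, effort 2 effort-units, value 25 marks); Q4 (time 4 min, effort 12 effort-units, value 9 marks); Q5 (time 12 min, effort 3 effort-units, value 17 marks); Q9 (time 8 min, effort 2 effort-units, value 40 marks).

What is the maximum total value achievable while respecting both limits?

88 marks

Feasible sets respecting both limits:
- Q3+Q10+Q9: time 18, effort 13, value 88
- Q10+Q5+Q9: time 24, effort 7, value 82
- Q3+Q5+Q9: time 26, effort 14, value 80
Best: 88 marks.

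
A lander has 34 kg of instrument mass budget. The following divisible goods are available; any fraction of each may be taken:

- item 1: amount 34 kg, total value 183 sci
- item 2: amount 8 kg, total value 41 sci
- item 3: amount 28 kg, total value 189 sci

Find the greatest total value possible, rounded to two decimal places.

Take in order of value per unit:
- item 3 (189/28 per unit): all 28 → value 189, running total 189.00
- item 1 (183/34 per unit): 6 of 34 → value 6×183/34 = 32.2941, running total 221.29
Total 221.29.

221.29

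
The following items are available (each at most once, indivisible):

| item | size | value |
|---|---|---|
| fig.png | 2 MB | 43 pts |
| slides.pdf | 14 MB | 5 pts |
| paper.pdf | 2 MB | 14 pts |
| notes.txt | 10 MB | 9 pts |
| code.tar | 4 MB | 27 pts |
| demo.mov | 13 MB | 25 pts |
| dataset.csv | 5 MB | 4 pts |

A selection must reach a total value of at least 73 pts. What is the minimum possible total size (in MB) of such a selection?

8

Subsets with value ≥ 73, sorted by total size:
- fig.png+paper.pdf+code.tar: size 8, value 84
- fig.png+code.tar+dataset.csv: size 11, value 74
- fig.png+paper.pdf+code.tar+dataset.csv: size 13, value 88
- fig.png+notes.txt+code.tar: size 16, value 79
Minimum size: 8 MB.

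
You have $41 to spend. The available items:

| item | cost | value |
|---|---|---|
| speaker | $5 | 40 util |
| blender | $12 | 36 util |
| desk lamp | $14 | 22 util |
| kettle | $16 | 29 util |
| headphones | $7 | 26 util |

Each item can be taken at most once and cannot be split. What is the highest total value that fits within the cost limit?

131 util

This is a 0/1 knapsack; check combinations near the capacity.
- speaker+blender+kettle+headphones: cost 5+12+16+7=40, value 40+36+29+26=131
- speaker+blender+desk lamp+headphones: cost 5+12+14+7=38, value 40+36+22+26=124
- speaker+blender+kettle: cost 5+12+16=33, value 40+36+29=105
- speaker+blender+headphones: cost 5+12+7=24, value 40+36+26=102
Best: 131 util.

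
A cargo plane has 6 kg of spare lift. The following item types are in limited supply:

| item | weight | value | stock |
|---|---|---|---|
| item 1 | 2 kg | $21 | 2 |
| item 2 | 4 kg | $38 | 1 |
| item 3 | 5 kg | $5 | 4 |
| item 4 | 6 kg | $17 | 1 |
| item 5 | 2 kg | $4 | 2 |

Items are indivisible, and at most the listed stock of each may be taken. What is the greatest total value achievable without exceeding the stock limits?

Best selections within weight 6 and stock limits:
- 1×item 1 + 1×item 2: weight 6, value 59
- 2×item 1 + 1×item 5: weight 6, value 46
Best: $59.

$59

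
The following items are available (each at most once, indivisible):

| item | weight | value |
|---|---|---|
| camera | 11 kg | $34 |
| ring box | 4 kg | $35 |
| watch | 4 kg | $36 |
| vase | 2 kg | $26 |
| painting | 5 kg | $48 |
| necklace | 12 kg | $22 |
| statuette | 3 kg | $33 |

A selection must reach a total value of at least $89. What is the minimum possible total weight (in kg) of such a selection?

Subsets with value ≥ 89, sorted by total weight:
- watch+vase+statuette: weight 9, value 95
- ring box+vase+statuette: weight 9, value 94
- vase+painting+statuette: weight 10, value 107
Minimum weight: 9 kg.

9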